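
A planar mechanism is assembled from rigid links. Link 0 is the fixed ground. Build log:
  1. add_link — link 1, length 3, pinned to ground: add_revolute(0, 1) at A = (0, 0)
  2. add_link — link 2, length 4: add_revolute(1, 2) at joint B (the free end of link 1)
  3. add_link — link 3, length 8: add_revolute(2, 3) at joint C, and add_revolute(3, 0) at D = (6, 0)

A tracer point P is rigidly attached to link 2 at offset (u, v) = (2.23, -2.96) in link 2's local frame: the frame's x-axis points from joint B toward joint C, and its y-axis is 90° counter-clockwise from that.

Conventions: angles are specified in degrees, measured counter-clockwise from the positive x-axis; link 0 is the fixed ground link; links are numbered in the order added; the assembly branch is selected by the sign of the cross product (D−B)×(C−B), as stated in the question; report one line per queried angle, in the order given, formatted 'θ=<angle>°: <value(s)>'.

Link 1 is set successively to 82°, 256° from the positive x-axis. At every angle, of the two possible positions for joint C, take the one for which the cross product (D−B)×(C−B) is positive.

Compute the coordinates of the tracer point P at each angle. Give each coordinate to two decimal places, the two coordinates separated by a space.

A=(0,0), D=(6.00,0)
θ=82°: B = A + 3.00·(cos82°, sin82°) = (0.4175, 2.9708)
θ=82°: |BD| = 6.3237
θ=82°: circle(B,4.00) ∩ circle(D,8.00): a=-0.6333, h=3.9495
θ=82°:   candidates: C₊=(1.7139,6.7549) cross=24.976; C₋=(-1.9970,-0.2182) cross=-24.976
θ=82°:   branch + wants cross > 0 → take C=(1.7139,6.7549) (cross=24.976)
θ=82°: ex = (C−B)/|BC| = (0.3241,0.9460); ey = (-0.9460,0.3241)
θ=82°: P = B + 2.23·ex + -2.96·ey = (3.9405,4.1212)
θ=256°: B = A + 3.00·(cos256°, sin256°) = (-0.7258, -2.9109)
θ=256°: |BD| = 7.3287
θ=256°: circle(B,4.00) ∩ circle(D,8.00): a=0.3895, h=3.9810
θ=256°:   candidates: C₊=(-1.9495,0.8973) cross=29.175; C₋=(1.2129,-6.4097) cross=-29.175
θ=256°:   branch + wants cross > 0 → take C=(-1.9495,0.8973) (cross=29.175)
θ=256°: ex = (C−B)/|BC| = (-0.3059,0.9521); ey = (-0.9521,-0.3059)
θ=256°: P = B + 2.23·ex + -2.96·ey = (1.4101,0.1178)

θ=82°: 3.94 4.12
θ=256°: 1.41 0.12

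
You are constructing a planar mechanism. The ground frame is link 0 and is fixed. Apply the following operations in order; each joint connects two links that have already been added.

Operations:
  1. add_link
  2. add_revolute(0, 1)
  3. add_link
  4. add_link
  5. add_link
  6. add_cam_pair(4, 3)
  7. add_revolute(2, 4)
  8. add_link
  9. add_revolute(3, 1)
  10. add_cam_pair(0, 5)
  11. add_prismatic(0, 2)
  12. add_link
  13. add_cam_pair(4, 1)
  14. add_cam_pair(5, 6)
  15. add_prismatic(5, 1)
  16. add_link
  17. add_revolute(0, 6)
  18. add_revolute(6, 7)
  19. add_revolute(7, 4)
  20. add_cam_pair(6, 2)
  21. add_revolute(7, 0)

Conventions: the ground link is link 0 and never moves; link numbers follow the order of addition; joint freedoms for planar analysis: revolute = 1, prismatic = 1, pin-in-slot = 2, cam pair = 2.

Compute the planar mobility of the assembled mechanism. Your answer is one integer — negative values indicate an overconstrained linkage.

link 0 = ground. State L|J1|J2 = 1|0|0
+link1  2|0|0
R(0,1) f=1→J1  2|1|0
+link2  3|1|0
+link3  4|1|0
+link4  5|1|0
C(4,3) f=2→J2  5|1|1
R(2,4) f=1→J1  5|2|1
+link5  6|2|1
R(3,1) f=1→J1  6|3|1
C(0,5) f=2→J2  6|3|2
P(0,2) f=1→J1  6|4|2
+link6  7|4|2
C(4,1) f=2→J2  7|4|3
C(5,6) f=2→J2  7|4|4
P(5,1) f=1→J1  7|5|4
+link7  8|5|4
R(0,6) f=1→J1  8|6|4
R(6,7) f=1→J1  8|7|4
R(7,4) f=1→J1  8|8|4
C(6,2) f=2→J2  8|8|5
R(7,0) f=1→J1  8|9|5
M = 3(8−1)−2·9−5 = 21−18−5 = -2

M = -2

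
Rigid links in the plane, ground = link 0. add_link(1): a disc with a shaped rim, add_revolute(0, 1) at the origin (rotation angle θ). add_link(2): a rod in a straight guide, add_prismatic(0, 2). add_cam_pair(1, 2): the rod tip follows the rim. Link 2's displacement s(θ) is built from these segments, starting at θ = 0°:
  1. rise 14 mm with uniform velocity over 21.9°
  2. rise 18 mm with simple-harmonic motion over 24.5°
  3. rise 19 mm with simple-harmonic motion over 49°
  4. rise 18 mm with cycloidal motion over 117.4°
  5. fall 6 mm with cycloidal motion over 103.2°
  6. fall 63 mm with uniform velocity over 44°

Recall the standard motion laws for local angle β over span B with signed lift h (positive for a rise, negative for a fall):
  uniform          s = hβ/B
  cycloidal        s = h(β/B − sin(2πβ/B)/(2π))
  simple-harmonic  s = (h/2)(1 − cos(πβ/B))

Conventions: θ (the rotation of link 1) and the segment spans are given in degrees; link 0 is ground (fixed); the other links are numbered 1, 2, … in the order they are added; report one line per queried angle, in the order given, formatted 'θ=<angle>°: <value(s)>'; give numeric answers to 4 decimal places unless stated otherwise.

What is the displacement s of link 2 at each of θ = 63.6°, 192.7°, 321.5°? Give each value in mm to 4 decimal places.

segment 1 (0° to 21.9°, uniform, h = 14) is passed completely: s = 0.0000 + (14) = 14.0000
segment 2 (21.9° to 46.4°, simple-harmonic, h = 18) is passed completely: s = 14.0000 + (18) = 32.0000
θ = 63.6° falls in segment 3 (46.4° to 95.4°, simple-harmonic, h = 19): β = 63.6 − 46.4 = 17.2°, B = 49°; Δs = 19/2·(1 − cos(π·0.3510)) = 5.2142; s = 32.0000 + 5.2142 = 37.2142
segment 3 (46.4° to 95.4°, simple-harmonic, h = 19) is passed completely: s = 32.0000 + (19) = 51.0000
θ = 192.7° falls in segment 4 (95.4° to 212.8°, cycloidal, h = 18): β = 192.7 − 95.4 = 97.3°, B = 117.4°; Δs = 18·(0.8288 − sin(2π·0.8288)/(2π)) = 17.4391; s = 51.0000 + 17.4391 = 68.4391
segment 4 (95.4° to 212.8°, cycloidal, h = 18) is passed completely: s = 51.0000 + (18) = 69.0000
segment 5 (212.8° to 316°, cycloidal, h = -6) is passed completely: s = 69.0000 + (-6) = 63.0000
θ = 321.5° falls in segment 6 (316° to 360°, uniform, h = -63): β = 321.5 − 316 = 5.5°, B = 44°; Δs = -63·5.5/44 = -7.8750; s = 63.0000 − 7.8750 = 55.1250

θ=63.6°: 37.2142
θ=192.7°: 68.4391
θ=321.5°: 55.1250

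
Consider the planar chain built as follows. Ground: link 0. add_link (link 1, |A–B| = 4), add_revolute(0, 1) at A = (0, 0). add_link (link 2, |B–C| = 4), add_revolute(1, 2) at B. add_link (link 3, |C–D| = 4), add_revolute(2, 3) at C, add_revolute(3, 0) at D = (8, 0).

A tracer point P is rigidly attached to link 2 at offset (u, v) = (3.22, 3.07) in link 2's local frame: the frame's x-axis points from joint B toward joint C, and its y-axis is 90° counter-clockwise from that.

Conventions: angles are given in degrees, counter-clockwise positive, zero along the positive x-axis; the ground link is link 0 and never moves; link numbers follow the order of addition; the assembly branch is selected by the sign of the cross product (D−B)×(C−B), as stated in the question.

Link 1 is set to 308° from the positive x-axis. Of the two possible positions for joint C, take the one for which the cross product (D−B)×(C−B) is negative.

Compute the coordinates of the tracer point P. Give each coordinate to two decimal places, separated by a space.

A=(0,0), D=(8.00,0)
B = A + 4.00·(cos308°, sin308°) = (2.4626, -3.1520)
|BD| = 6.3716
circle(B,4.00) ∩ circle(D,4.00): a=3.1858, h=2.4188
  candidates: C₊=(4.0347,0.5261) cross=15.412; C₋=(6.4279,-3.6781) cross=-15.412
  branch - wants cross < 0 → take C=(6.4279,-3.6781) (cross=-15.412)
ex = (C−B)/|BC| = (0.9913,-0.1315); ey = (0.1315,0.9913)
P = B + 3.22·ex + 3.07·ey = (6.0584,-0.5322)

6.06 -0.53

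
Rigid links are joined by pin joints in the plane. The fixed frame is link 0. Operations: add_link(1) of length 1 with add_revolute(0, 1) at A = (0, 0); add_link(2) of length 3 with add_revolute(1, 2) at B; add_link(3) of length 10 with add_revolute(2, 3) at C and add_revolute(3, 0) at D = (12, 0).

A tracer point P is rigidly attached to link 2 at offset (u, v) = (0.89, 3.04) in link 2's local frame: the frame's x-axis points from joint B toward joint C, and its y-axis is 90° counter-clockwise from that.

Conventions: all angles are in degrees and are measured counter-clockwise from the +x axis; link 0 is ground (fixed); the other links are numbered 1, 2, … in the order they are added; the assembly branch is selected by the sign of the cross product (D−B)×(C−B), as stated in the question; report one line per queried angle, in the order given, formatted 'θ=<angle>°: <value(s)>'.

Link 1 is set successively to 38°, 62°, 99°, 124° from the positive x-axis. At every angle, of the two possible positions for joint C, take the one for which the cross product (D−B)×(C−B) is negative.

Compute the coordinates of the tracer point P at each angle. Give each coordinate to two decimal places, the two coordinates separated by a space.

A=(0,0), D=(12.00,0)
θ=38°: B = A + 1.00·(cos38°, sin38°) = (0.7880, 0.6157)
θ=38°: |BD| = 11.2289
θ=38°: circle(B,3.00) ∩ circle(D,10.00): a=1.5624, h=2.5610
θ=38°:   candidates: C₊=(2.4885,3.0872) cross=28.758; C₋=(2.2076,-2.0272) cross=-28.758
θ=38°:   branch - wants cross < 0 → take C=(2.2076,-2.0272) (cross=-28.758)
θ=38°: ex = (C−B)/|BC| = (0.4732,-0.8810); ey = (0.8810,0.4732)
θ=38°: P = B + 0.89·ex + 3.04·ey = (3.8873,1.2702)
θ=62°: B = A + 1.00·(cos62°, sin62°) = (0.4695, 0.8829)
θ=62°: |BD| = 11.5643
θ=62°: circle(B,3.00) ∩ circle(D,10.00): a=1.8476, h=2.3635
θ=62°:   candidates: C₊=(2.4922,3.0985) cross=27.333; C₋=(2.1312,-1.6148) cross=-27.333
θ=62°:   branch - wants cross < 0 → take C=(2.1312,-1.6148) (cross=-27.333)
θ=62°: ex = (C−B)/|BC| = (0.5539,-0.8326); ey = (0.8326,0.5539)
θ=62°: P = B + 0.89·ex + 3.04·ey = (3.4935,1.8259)
θ=99°: B = A + 1.00·(cos99°, sin99°) = (-0.1564, 0.9877)
θ=99°: |BD| = 12.1965
θ=99°: circle(B,3.00) ∩ circle(D,10.00): a=2.3677, h=1.8423
θ=99°:   candidates: C₊=(2.3526,2.6322) cross=22.470; C₋=(2.0543,-1.0403) cross=-22.470
θ=99°:   branch - wants cross < 0 → take C=(2.0543,-1.0403) (cross=-22.470)
θ=99°: ex = (C−B)/|BC| = (0.7369,-0.6760); ey = (0.6760,0.7369)
θ=99°: P = B + 0.89·ex + 3.04·ey = (2.5545,2.6262)
θ=124°: B = A + 1.00·(cos124°, sin124°) = (-0.5592, 0.8290)
θ=124°: |BD| = 12.5865
θ=124°: circle(B,3.00) ∩ circle(D,10.00): a=2.6783, h=1.3516
θ=124°:   candidates: C₊=(2.2023,2.0013) cross=17.012; C₋=(2.0243,-0.6960) cross=-17.012
θ=124°:   branch - wants cross < 0 → take C=(2.0243,-0.6960) (cross=-17.012)
θ=124°: ex = (C−B)/|BC| = (0.8611,-0.5084); ey = (0.5084,0.8611)
θ=124°: P = B + 0.89·ex + 3.04·ey = (1.7526,2.9945)

θ=38°: 3.89 1.27
θ=62°: 3.49 1.83
θ=99°: 2.55 2.63
θ=124°: 1.75 2.99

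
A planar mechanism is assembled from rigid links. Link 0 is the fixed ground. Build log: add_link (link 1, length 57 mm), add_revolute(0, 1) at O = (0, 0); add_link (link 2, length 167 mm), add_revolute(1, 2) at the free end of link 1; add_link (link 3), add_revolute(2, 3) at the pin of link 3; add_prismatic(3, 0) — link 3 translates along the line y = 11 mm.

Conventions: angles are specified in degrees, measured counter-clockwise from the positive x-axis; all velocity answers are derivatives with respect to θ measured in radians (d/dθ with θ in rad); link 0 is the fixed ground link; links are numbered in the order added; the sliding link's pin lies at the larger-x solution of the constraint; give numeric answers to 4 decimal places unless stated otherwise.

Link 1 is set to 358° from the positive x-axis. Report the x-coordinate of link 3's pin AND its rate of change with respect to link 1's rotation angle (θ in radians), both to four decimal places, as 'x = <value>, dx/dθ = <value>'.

geometry: r = 57 mm, L = 167 mm, e = 11 mm
crank pin P = (r cos θ, r sin θ) = (56.965277, -1.989271)
h = r sin θ − e = -1.989271 − 11 = -12.989271
x = r cos θ + √(L² − h²) = 56.965277 + 166.494080 = 223.459358
dx/dθ = −r sin θ − h·r cos θ/√(L² − h²) (θ in radians; h = -12.989271) = 6.433498

x = 223.4594, dx/dθ = 6.4335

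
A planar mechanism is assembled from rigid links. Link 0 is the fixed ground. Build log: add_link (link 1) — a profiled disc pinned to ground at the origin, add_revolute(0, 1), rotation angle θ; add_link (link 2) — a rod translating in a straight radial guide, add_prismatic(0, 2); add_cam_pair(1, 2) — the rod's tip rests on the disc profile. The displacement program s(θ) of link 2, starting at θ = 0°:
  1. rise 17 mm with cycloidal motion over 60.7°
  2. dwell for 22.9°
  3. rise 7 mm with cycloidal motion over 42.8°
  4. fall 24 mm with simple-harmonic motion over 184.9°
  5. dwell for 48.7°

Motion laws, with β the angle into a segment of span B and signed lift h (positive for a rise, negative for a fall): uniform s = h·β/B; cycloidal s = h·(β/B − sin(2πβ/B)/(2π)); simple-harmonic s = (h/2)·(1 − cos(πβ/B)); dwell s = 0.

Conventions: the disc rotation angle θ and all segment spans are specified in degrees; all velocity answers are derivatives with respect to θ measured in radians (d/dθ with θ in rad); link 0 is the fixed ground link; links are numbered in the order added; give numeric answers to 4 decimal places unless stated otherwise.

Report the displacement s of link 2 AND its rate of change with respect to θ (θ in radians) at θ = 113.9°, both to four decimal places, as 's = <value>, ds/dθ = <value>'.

seg 1 [0°–60.7°] cycloidal, h=17: full span → s += 17 → s = 17.0000
seg 2 [60.7°–83.6°] dwell: s stays 17.0000
seg 3 [83.6°–126.4°] cycloidal, h=7: θ=113.9° here. β=30.3, B=42.8. 7·(0.7079 − sin(2π·0.7079)/(2π)) = 6.0310 → s = 23.0310
velocity in seg [83.6°–126.4°] (cycloidal), θ in radians: β = 30.3° = 0.5288 rad, B = 42.8° = 0.7470 rad; ds/dθ = (h/B)(1 − cos(2πβ/B)) = (7/0.7470)(1 − cos(2π·0.7079)) = 11.818287 mm/rad

s = 23.0310, ds/dθ = 11.8183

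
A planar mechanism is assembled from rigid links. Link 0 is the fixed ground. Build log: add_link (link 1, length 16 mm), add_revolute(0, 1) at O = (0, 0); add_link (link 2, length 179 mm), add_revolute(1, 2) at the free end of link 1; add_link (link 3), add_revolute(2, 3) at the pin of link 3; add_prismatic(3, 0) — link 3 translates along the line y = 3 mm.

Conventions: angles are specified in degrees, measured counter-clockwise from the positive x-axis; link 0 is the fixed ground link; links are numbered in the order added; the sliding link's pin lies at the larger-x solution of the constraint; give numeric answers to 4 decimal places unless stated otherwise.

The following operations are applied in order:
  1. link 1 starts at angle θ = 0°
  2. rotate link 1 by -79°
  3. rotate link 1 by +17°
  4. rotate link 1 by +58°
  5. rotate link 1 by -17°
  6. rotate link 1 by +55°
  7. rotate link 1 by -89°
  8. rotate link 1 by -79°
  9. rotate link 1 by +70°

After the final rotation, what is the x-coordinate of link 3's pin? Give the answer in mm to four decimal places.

geometry: r = 16 mm, L = 179 mm, e = 3 mm; θ starts at 0°
rotate link 1 by -79°: θ ← 0° -79° = -79°
rotate link 1 by +17°: θ ← -79° +17° = -62°
rotate link 1 by +58°: θ ← -62° +58° = -4°
rotate link 1 by -17°: θ ← -4° -17° = -21°
rotate link 1 by +55°: θ ← -21° +55° = 34°
rotate link 1 by -89°: θ ← 34° -89° = -55°
rotate link 1 by -79°: θ ← -55° -79° = -134°
rotate link 1 by +70°: θ ← -134° +70° = -64°
crank pin P = (r cos θ, r sin θ) = (7.013938, -14.380705)
h = r sin θ − e = -14.380705 − 3 = -17.380705
x = r cos θ + √(L² − h²) = 7.013938 + 178.154178 = 185.168116

185.1681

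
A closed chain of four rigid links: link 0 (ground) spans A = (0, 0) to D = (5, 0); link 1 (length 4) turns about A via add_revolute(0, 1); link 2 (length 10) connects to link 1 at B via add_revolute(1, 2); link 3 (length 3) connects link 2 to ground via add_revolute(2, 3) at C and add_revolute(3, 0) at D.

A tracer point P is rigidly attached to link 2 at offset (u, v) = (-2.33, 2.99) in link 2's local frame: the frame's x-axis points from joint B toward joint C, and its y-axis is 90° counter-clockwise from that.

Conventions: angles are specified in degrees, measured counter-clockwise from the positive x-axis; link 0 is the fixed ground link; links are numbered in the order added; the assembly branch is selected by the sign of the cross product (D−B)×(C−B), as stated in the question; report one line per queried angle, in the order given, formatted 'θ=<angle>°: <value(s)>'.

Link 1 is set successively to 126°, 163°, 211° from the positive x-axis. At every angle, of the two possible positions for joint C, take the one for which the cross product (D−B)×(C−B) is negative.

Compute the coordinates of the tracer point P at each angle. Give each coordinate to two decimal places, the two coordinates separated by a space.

A=(0,0), D=(5.00,0)
θ=126°: B = A + 4.00·(cos126°, sin126°) = (-2.3511, 3.2361)
θ=126°: |BD| = 8.0319
θ=126°: circle(B,10.00) ∩ circle(D,3.00): a=9.6809, h=2.5062
θ=126°:   candidates: C₊=(7.5189,1.6294) cross=20.129; C₋=(5.4995,-2.9581) cross=-20.129
θ=126°:   branch - wants cross < 0 → take C=(5.4995,-2.9581) (cross=-20.129)
θ=126°: ex = (C−B)/|BC| = (0.7851,-0.6194); ey = (0.6194,0.7851)
θ=126°: P = B + -2.33·ex + 2.99·ey = (-2.3283,7.0266)
θ=163°: B = A + 4.00·(cos163°, sin163°) = (-3.8252, 1.1695)
θ=163°: |BD| = 8.9024
θ=163°: circle(B,10.00) ∩ circle(D,3.00): a=9.5622, h=2.9265
θ=163°:   candidates: C₊=(6.0385,2.8145) cross=26.053; C₋=(5.2696,-2.9879) cross=-26.053
θ=163°:   branch - wants cross < 0 → take C=(5.2696,-2.9879) (cross=-26.053)
θ=163°: ex = (C−B)/|BC| = (0.9095,-0.4157); ey = (0.4157,0.9095)
θ=163°: P = B + -2.33·ex + 2.99·ey = (-4.7013,4.8575)
θ=211°: B = A + 4.00·(cos211°, sin211°) = (-3.4287, -2.0602)
θ=211°: |BD| = 8.6768
θ=211°: circle(B,10.00) ∩ circle(D,3.00): a=9.5823, h=2.8601
θ=211°:   candidates: C₊=(5.2005,2.9933) cross=24.816; C₋=(6.5587,-2.5633) cross=-24.816
θ=211°:   branch - wants cross < 0 → take C=(6.5587,-2.5633) (cross=-24.816)
θ=211°: ex = (C−B)/|BC| = (0.9987,-0.0503); ey = (0.0503,0.9987)
θ=211°: P = B + -2.33·ex + 2.99·ey = (-5.6053,1.0433)

θ=126°: -2.33 7.03
θ=163°: -4.70 4.86
θ=211°: -5.61 1.04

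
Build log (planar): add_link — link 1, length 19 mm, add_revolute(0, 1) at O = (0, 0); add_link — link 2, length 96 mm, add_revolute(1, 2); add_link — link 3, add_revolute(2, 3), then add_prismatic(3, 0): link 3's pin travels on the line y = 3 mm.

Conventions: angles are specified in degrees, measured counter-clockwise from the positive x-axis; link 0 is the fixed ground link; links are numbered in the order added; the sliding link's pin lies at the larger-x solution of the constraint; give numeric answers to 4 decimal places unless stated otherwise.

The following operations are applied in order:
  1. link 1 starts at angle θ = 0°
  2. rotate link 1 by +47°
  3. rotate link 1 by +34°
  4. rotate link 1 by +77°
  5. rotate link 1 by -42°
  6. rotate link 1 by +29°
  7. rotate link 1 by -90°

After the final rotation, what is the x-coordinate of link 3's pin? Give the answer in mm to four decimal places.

geometry: r = 19 mm, L = 96 mm, e = 3 mm; θ starts at 0°
rotate link 1 by +47°: θ ← 0° +47° = 47°
rotate link 1 by +34°: θ ← 47° +34° = 81°
rotate link 1 by +77°: θ ← 81° +77° = 158°
rotate link 1 by -42°: θ ← 158° -42° = 116°
rotate link 1 by +29°: θ ← 116° +29° = 145°
rotate link 1 by -90°: θ ← 145° -90° = 55°
crank pin P = (r cos θ, r sin θ) = (10.897952, 15.563889)
h = r sin θ − e = 15.563889 − 3 = 12.563889
x = r cos θ + √(L² − h²) = 10.897952 + 95.174307 = 106.072259

106.0723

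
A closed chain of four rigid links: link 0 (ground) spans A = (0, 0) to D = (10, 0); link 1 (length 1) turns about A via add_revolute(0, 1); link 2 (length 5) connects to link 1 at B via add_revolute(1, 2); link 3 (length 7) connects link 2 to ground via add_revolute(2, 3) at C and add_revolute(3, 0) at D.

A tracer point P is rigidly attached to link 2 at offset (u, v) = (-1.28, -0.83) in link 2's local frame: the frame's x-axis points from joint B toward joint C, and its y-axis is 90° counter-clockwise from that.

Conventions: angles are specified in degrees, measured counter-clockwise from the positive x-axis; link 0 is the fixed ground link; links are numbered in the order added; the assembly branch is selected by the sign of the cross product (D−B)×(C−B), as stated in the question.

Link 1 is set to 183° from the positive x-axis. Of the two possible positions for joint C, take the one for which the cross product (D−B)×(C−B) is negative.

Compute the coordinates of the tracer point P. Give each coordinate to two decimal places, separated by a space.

A=(0,0), D=(10.00,0)
B = A + 1.00·(cos183°, sin183°) = (-0.9986, -0.0523)
|BD| = 10.9988
circle(B,5.00) ∩ circle(D,7.00): a=4.4083, h=2.3593
  candidates: C₊=(3.3984,2.3280) cross=25.950; C₋=(3.4209,-2.3907) cross=-25.950
  branch - wants cross < 0 → take C=(3.4209,-2.3907) (cross=-25.950)
ex = (C−B)/|BC| = (0.8839,-0.4677); ey = (0.4677,0.8839)
P = B + -1.28·ex + -0.83·ey = (-2.5182,-0.1874)

-2.52 -0.19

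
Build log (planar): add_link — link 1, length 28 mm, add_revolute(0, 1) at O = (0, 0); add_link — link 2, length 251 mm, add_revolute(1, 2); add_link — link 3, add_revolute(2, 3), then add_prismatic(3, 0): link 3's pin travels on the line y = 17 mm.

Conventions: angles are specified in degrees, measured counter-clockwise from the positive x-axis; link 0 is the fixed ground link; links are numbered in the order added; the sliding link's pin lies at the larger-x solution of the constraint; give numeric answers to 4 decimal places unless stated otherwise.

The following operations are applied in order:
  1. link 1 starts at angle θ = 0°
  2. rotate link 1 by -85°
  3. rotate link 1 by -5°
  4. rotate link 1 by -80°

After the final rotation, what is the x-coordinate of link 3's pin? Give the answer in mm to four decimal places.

geometry: r = 28 mm, L = 251 mm, e = 17 mm; θ starts at 0°
rotate link 1 by -85°: θ ← 0° -85° = -85°
rotate link 1 by -5°: θ ← -85° -5° = -90°
rotate link 1 by -80°: θ ← -90° -80° = -170°
crank pin P = (r cos θ, r sin θ) = (-27.574617, -4.862149)
h = r sin θ − e = -4.862149 − 17 = -21.862149
x = r cos θ + √(L² − h²) = -27.574617 + 250.046089 = 222.471472

222.4715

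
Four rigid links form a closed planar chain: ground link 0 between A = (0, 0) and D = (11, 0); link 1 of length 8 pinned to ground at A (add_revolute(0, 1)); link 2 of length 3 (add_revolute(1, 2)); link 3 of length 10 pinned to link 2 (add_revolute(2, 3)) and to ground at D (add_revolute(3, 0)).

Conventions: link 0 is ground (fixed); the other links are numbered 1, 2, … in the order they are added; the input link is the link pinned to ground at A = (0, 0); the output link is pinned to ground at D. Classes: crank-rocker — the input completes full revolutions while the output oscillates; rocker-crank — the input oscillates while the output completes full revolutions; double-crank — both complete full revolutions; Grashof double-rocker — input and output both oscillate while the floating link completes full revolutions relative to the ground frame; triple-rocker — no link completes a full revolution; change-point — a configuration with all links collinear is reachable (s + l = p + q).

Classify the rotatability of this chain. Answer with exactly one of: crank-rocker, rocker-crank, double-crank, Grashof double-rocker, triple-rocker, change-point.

lengths: ground=11, input=8, coupler=3, output=10
sorted: s=3 (shortest), l=11 (longest), p+q=18
s + l = 14 vs p + q = 18
s + l < p + q (Grashof) with shortest = coupler link → Grashof double-rocker

Grashof double-rocker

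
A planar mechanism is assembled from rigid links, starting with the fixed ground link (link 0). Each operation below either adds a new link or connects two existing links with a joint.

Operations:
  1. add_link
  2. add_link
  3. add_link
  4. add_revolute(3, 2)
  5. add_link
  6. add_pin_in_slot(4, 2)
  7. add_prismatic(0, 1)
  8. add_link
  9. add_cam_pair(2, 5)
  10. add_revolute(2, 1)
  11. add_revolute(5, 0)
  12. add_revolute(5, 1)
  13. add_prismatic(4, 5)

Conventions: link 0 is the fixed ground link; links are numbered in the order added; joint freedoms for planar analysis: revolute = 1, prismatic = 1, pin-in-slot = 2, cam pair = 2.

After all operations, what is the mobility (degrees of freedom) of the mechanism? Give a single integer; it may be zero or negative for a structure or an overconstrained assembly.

L=1 J1=0 J2=0
add link → L=2 J1=0 J2=0
add link → L=3 J1=0 J2=0
add link → L=4 J1=0 J2=0
R@3,2 dof=1 J1 → L=4 J1=1 J2=0
add link → L=5 J1=1 J2=0
PS@4,2 dof=2 J2 → L=5 J1=1 J2=1
P@0,1 dof=1 J1 → L=5 J1=2 J2=1
add link → L=6 J1=2 J2=1
C@2,5 dof=2 J2 → L=6 J1=2 J2=2
R@2,1 dof=1 J1 → L=6 J1=3 J2=2
R@5,0 dof=1 J1 → L=6 J1=4 J2=2
R@5,1 dof=1 J1 → L=6 J1=5 J2=2
P@4,5 dof=1 J1 → L=6 J1=6 J2=2
M=3(L−1)−2J1−J2=3·5−2·6−2=1

M = 1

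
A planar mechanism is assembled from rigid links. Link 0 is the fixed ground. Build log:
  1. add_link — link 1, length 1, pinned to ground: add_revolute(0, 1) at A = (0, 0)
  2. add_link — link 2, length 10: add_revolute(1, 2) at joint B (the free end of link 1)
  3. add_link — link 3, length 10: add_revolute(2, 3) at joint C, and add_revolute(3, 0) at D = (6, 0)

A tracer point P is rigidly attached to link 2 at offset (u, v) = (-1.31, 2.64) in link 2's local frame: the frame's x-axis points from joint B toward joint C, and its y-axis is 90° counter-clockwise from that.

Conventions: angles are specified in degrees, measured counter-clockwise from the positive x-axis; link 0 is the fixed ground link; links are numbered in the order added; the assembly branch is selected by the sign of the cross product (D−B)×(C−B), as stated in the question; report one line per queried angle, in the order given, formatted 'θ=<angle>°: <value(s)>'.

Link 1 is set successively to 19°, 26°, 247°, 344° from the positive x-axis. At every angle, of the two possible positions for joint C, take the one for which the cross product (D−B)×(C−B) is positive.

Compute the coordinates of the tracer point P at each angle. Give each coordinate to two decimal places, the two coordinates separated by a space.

A=(0,0), D=(6.00,0)
θ=19°: B = A + 1.00·(cos19°, sin19°) = (0.9455, 0.3256)
θ=19°: |BD| = 5.0650
θ=19°: circle(B,10.00) ∩ circle(D,10.00): a=2.5325, h=9.6740
θ=19°:   candidates: C₊=(4.0946,9.8168) cross=48.998; C₋=(2.8509,-9.4912) cross=-48.998
θ=19°:   branch + wants cross > 0 → take C=(4.0946,9.8168) (cross=48.998)
θ=19°: ex = (C−B)/|BC| = (0.3149,0.9491); ey = (-0.9491,0.3149)
θ=19°: P = B + -1.31·ex + 2.64·ey = (-1.9727,-0.0864)
θ=26°: B = A + 1.00·(cos26°, sin26°) = (0.8988, 0.4384)
θ=26°: |BD| = 5.1200
θ=26°: circle(B,10.00) ∩ circle(D,10.00): a=2.5600, h=9.6668
θ=26°:   candidates: C₊=(4.2771,9.8505) cross=49.494; C₋=(2.6217,-9.4121) cross=-49.494
θ=26°:   branch + wants cross > 0 → take C=(4.2771,9.8505) (cross=49.494)
θ=26°: ex = (C−B)/|BC| = (0.3378,0.9412); ey = (-0.9412,0.3378)
θ=26°: P = B + -1.31·ex + 2.64·ey = (-2.0285,0.0972)
θ=247°: B = A + 1.00·(cos247°, sin247°) = (-0.3907, -0.9205)
θ=247°: |BD| = 6.4567
θ=247°: circle(B,10.00) ∩ circle(D,10.00): a=3.2283, h=9.4646
θ=247°:   candidates: C₊=(1.4553,8.9076) cross=61.110; C₋=(4.1540,-9.8281) cross=-61.110
θ=247°:   branch + wants cross > 0 → take C=(1.4553,8.9076) (cross=61.110)
θ=247°: ex = (C−B)/|BC| = (0.1846,0.9828); ey = (-0.9828,0.1846)
θ=247°: P = B + -1.31·ex + 2.64·ey = (-3.2272,-1.7206)
θ=344°: B = A + 1.00·(cos344°, sin344°) = (0.9613, -0.2756)
θ=344°: |BD| = 5.0463
θ=344°: circle(B,10.00) ∩ circle(D,10.00): a=2.5231, h=9.6765
θ=344°:   candidates: C₊=(2.9521,9.5242) cross=48.830; C₋=(4.0092,-9.7998) cross=-48.830
θ=344°:   branch + wants cross > 0 → take C=(2.9521,9.5242) (cross=48.830)
θ=344°: ex = (C−B)/|BC| = (0.1991,0.9800); ey = (-0.9800,0.1991)
θ=344°: P = B + -1.31·ex + 2.64·ey = (-1.8867,-1.0338)

θ=19°: -1.97 -0.09
θ=26°: -2.03 0.10
θ=247°: -3.23 -1.72
θ=344°: -1.89 -1.03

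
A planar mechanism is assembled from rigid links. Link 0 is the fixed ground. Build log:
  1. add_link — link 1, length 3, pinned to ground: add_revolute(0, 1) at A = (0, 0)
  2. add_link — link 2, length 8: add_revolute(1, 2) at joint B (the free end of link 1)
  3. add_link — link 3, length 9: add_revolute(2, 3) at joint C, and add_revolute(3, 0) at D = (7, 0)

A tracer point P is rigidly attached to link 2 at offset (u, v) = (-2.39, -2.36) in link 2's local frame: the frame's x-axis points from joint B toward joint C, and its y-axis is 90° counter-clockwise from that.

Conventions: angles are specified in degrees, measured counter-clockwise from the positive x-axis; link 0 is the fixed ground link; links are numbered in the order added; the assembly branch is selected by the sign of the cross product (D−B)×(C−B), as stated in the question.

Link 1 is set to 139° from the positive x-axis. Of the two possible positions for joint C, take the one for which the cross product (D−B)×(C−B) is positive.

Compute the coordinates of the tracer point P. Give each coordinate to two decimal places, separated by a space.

A=(0,0), D=(7.00,0)
B = A + 3.00·(cos139°, sin139°) = (-2.2641, 1.9682)
|BD| = 9.4709
circle(B,8.00) ∩ circle(D,9.00): a=3.8380, h=7.0193
  candidates: C₊=(2.9487,8.0366) cross=66.479; C₋=(0.0313,-5.6954) cross=-66.479
  branch + wants cross > 0 → take C=(2.9487,8.0366) (cross=66.479)
ex = (C−B)/|BC| = (0.6516,0.7586); ey = (-0.7586,0.6516)
P = B + -2.39·ex + -2.36·ey = (-2.0313,-1.3826)

-2.03 -1.38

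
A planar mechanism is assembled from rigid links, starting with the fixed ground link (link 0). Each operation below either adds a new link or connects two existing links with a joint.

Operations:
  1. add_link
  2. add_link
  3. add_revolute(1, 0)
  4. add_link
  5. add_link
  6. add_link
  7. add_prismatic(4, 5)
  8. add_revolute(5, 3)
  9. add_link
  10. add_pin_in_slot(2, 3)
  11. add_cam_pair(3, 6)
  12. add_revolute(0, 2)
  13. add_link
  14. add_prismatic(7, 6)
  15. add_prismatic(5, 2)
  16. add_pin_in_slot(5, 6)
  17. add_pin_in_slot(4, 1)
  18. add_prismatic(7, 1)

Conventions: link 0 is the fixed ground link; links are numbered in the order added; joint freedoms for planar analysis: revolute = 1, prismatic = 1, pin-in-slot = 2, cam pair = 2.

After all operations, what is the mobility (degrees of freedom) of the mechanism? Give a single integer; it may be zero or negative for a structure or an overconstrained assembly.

(L,J1,J2)=(1,0,0); link0 fixed
link1: (2,0,0)
link2: (3,0,0)
R 1-0 [J1]: (3,1,0)
link3: (4,1,0)
link4: (5,1,0)
link5: (6,1,0)
P 4-5 [J1]: (6,2,0)
R 5-3 [J1]: (6,3,0)
link6: (7,3,0)
PS 2-3 [J2]: (7,3,1)
C 3-6 [J2]: (7,3,2)
R 0-2 [J1]: (7,4,2)
link7: (8,4,2)
P 7-6 [J1]: (8,5,2)
P 5-2 [J1]: (8,6,2)
PS 5-6 [J2]: (8,6,3)
PS 4-1 [J2]: (8,6,4)
P 7-1 [J1]: (8,7,4)
Grübler: 3·7 − 2·7 − 4 = 3

M = 3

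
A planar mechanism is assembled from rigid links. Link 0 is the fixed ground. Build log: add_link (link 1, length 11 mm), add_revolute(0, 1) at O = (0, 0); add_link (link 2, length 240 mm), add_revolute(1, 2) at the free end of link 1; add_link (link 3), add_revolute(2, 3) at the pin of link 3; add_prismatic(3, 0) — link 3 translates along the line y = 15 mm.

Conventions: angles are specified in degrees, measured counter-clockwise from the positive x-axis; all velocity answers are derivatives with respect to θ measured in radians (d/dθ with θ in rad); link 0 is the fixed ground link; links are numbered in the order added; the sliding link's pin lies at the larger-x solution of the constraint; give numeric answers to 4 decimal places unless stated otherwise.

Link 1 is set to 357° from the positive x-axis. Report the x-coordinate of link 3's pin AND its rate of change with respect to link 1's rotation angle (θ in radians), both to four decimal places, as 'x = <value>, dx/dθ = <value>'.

geometry: r = 11 mm, L = 240 mm, e = 15 mm
crank pin P = (r cos θ, r sin θ) = (10.984925, -0.575696)
h = r sin θ − e = -0.575696 − 15 = -15.575696
x = r cos θ + √(L² − h²) = 10.984925 + 239.494045 = 250.478970
dx/dθ = −r sin θ − h·r cos θ/√(L² − h²) (θ in radians; h = -15.575696) = 1.290109

x = 250.4790, dx/dθ = 1.2901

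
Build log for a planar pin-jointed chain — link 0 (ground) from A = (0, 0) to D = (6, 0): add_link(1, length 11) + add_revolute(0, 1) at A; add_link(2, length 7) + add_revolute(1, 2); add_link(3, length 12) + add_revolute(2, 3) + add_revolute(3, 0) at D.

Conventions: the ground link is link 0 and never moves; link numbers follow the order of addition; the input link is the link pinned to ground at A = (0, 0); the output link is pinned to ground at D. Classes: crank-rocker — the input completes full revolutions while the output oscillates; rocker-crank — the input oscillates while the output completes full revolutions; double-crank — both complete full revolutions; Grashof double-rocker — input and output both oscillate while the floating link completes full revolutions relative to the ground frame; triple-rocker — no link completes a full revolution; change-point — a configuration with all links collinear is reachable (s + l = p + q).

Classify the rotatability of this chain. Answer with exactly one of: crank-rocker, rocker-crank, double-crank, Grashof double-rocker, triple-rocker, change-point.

lengths: ground=6, input=11, coupler=7, output=12
sorted: s=6 (shortest), l=12 (longest), p+q=18
s + l = 18 vs p + q = 18
s + l = p + q → change-point (collinear configuration reachable)

change-point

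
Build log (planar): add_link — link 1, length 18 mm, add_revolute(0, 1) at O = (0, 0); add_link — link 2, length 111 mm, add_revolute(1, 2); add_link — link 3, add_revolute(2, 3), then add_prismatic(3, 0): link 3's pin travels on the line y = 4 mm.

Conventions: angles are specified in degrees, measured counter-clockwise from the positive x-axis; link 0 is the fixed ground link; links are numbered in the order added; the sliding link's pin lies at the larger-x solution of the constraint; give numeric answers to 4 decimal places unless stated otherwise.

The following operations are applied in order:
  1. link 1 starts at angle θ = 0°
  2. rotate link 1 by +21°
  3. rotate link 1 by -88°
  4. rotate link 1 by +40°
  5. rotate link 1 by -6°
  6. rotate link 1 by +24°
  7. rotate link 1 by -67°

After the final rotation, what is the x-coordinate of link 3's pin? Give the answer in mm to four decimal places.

geometry: r = 18 mm, L = 111 mm, e = 4 mm; θ starts at 0°
rotate link 1 by +21°: θ ← 0° +21° = 21°
rotate link 1 by -88°: θ ← 21° -88° = -67°
rotate link 1 by +40°: θ ← -67° +40° = -27°
rotate link 1 by -6°: θ ← -27° -6° = -33°
rotate link 1 by +24°: θ ← -33° +24° = -9°
rotate link 1 by -67°: θ ← -9° -67° = -76°
crank pin P = (r cos θ, r sin θ) = (4.354594, -17.465323)
h = r sin θ − e = -17.465323 − 4 = -21.465323
x = r cos θ + √(L² − h²) = 4.354594 + 108.904729 = 113.259323

113.2593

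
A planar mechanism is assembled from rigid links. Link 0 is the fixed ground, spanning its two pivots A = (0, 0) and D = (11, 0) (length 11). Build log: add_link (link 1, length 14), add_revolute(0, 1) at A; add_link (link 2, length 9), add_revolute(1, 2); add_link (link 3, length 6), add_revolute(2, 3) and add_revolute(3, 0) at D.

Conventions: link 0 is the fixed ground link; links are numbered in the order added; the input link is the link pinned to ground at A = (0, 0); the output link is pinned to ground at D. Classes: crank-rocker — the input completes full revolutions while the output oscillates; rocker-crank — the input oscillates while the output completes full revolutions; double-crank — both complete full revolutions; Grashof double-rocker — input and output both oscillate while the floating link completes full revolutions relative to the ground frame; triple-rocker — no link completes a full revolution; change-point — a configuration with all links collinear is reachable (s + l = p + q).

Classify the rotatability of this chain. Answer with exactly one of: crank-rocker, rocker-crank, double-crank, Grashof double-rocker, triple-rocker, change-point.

lengths: ground=11, input=14, coupler=9, output=6
sorted: s=6 (shortest), l=14 (longest), p+q=20
s + l = 20 vs p + q = 20
s + l = p + q → change-point (collinear configuration reachable)

change-point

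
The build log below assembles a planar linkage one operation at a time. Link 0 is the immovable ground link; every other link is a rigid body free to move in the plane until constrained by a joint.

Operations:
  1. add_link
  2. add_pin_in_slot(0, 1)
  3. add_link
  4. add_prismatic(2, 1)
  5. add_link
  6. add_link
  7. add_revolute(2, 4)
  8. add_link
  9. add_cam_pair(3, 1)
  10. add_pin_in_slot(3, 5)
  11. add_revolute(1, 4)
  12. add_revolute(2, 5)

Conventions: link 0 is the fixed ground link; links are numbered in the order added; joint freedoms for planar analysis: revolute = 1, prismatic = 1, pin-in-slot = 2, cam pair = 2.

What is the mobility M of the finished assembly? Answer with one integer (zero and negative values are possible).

(L,J1,J2)=(1,0,0); link0 fixed
link1: (2,0,0)
PS 0-1 [J2]: (2,0,1)
link2: (3,0,1)
P 2-1 [J1]: (3,1,1)
link3: (4,1,1)
link4: (5,1,1)
R 2-4 [J1]: (5,2,1)
link5: (6,2,1)
C 3-1 [J2]: (6,2,2)
PS 3-5 [J2]: (6,2,3)
R 1-4 [J1]: (6,3,3)
R 2-5 [J1]: (6,4,3)
Grübler: 3·5 − 2·4 − 3 = 4

M = 4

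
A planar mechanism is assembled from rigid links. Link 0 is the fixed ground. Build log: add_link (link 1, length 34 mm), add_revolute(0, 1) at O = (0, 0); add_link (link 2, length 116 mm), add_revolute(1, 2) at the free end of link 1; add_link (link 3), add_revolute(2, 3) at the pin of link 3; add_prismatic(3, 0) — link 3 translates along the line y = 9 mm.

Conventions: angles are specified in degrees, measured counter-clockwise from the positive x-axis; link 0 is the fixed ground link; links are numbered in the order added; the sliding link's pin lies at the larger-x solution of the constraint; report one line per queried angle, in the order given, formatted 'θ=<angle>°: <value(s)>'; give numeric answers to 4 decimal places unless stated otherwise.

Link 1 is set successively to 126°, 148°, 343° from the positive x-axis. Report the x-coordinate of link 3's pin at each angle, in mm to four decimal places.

geometry: r = 34 mm, L = 116 mm, e = 9 mm
θ=126°: crank pin P = (r cos θ, r sin θ) = (-19.984699, 27.506578)
θ=126°: h = r sin θ − e = 27.506578 − 9 = 18.506578
θ=126°: x = r cos θ + √(L² − h²) = -19.984699 + 114.514220 = 94.529521
θ=148°: crank pin P = (r cos θ, r sin θ) = (-28.833635, 18.017255)
θ=148°: h = r sin θ − e = 18.017255 − 9 = 9.017255
θ=148°: x = r cos θ + √(L² − h²) = -28.833635 + 115.648991 = 86.815356
θ=343°: crank pin P = (r cos θ, r sin θ) = (32.514362, -9.940638)
θ=343°: h = r sin θ − e = -9.940638 − 9 = -18.940638
θ=343°: x = r cos θ + √(L² − h²) = 32.514362 + 114.443227 = 146.957589

θ=126°: 94.5295
θ=148°: 86.8154
θ=343°: 146.9576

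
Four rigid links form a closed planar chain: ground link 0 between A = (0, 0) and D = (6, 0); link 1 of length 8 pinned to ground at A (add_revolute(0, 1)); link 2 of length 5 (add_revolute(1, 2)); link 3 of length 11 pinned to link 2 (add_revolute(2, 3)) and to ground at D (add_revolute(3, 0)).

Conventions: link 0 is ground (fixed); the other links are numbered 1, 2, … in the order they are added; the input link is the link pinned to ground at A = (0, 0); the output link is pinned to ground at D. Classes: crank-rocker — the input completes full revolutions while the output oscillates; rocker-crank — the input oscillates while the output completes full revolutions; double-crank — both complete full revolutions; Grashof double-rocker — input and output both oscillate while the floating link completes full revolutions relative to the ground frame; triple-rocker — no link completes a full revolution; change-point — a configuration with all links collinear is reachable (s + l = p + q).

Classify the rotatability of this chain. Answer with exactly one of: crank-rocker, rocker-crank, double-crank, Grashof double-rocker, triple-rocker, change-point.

lengths: ground=6, input=8, coupler=5, output=11
sorted: s=5 (shortest), l=11 (longest), p+q=14
s + l = 16 vs p + q = 14
s + l > p + q → non-Grashof → no link fully rotates → triple-rocker

triple-rocker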